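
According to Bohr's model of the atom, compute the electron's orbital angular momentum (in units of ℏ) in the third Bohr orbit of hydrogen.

3

L_n = nℏ, so L/ℏ = n = 3.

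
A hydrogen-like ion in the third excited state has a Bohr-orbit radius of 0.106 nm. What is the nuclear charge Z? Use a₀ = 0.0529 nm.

r_n = n²a₀/Z ⇒ Z = n²a₀/r = 4² × 0.0529 / 0.106 ≈ 7.98
Z = 8

8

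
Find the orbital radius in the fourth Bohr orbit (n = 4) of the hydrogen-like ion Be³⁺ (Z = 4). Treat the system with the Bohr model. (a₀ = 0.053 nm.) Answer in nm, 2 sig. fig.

r_n = n²a₀/Z = 4² × 0.053 / 4
    = 16 × 0.053 / 4 = 0.21 nm

0.21 nm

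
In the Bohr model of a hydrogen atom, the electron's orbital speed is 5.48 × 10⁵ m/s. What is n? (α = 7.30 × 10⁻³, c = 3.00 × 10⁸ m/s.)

v_n = Zαc/n ⇒ n = Zαc/v = 1 × 0.00730 × 3.00 × 10⁸ / 5.48 × 10⁵ ≈ 4.00
n = 4

4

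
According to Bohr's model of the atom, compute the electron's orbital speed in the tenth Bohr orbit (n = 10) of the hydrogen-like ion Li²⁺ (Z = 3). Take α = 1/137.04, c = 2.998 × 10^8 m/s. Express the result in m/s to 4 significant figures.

6.563 × 10^5 m/s

v_n = Zαc/n = 3 × 0.007297 × 2.998 × 10^8 / 10
    = 6.563 × 10^5 m/s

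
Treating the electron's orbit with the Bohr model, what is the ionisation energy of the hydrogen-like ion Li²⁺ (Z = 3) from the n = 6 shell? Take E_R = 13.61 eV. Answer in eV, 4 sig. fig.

3.402 eV

E_n = −E_R·Z²/n² = −13.61 × 3²/6² eV = -3.402 eV
Ionisation energy = −E_n = 3.402 eV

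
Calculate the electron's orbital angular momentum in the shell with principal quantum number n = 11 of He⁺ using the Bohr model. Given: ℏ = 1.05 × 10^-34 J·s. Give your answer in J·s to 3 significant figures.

L_n = nℏ = 11 × 1.05 × 10^-34 = 1.16 × 10^-33 J·s

1.16 × 10^-33 J·s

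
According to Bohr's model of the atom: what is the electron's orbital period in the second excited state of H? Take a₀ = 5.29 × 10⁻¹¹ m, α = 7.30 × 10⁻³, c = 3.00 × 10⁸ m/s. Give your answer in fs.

r = n²a₀/Z = 3²·5.29 × 10⁻¹¹/1 = 4.76 × 10⁻¹⁰ m
v = Zαc/n = 1·0.00730·3.00 × 10⁸/3 = 7.30 × 10⁵ m/s
T = 2πr/v = 4.10 × 10⁻¹⁵ s = 4.10 fs

4.10 fs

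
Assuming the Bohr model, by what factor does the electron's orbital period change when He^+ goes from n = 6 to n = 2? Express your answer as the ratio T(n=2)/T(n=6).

1/27

T ∝ Z^-2 · n^3; with Z fixed, T ∝ n^3.
T(n=2)/T(n=6) = (2/6)^3 = 1/27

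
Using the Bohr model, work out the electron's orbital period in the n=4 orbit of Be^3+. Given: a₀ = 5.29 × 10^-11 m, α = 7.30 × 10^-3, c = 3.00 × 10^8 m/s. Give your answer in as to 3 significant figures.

607 as

r = n²a₀/Z = 4²·5.29 × 10^-11/4 = 2.12 × 10^-10 m
v = Zαc/n = 4·0.00730·3.00 × 10^8/4 = 2.19 × 10^6 m/s
T = 2πr/v = 6.07 × 10^-16 s = 607 as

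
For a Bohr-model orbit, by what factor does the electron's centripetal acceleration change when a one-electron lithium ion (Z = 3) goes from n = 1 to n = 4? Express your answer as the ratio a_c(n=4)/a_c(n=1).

a_c ∝ Z^3 · n^-4; with Z fixed, a_c ∝ n^-4.
a_c(n=4)/a_c(n=1) = (4/1)^-4 = 1/256

1/256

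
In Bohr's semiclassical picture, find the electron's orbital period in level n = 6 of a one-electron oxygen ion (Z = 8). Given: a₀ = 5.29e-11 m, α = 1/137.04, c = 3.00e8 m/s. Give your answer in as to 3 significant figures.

512 as

r = n²a₀/Z = 6²·5.29e-11/8 = 2.38e-10 m
v = Zαc/n = 8·0.00730·3.00e8/6 = 2.92e6 m/s
T = 2πr/v = 5.12e-16 s = 512 as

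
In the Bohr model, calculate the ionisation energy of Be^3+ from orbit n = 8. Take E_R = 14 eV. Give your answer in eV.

E_n = −E_R·Z²/n² = −14 × 4²/8² eV = -3.5 eV
Ionisation energy = −E_n = 3.5 eV

3.5 eV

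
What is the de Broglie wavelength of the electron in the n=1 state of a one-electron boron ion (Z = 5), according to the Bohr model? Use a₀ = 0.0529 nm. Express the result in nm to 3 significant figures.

The Bohr quantisation condition is nλ = 2πr_n.
r_n = n²a₀/Z = 0.0106 nm
λ = 2πr_n/n = 2π·0.0106/1 = 0.0665 nm

0.0665 nm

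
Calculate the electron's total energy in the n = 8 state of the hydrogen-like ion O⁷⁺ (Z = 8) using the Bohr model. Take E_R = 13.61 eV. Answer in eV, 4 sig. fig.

-13.61 eV

E_n = −E_R·Z²/n² = −13.61 × 8²/8² = -13.61 eV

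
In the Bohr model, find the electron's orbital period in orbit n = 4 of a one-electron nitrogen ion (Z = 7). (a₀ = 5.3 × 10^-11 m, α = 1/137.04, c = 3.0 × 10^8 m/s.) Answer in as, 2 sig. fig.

200 as

r = n²a₀/Z = 4²·5.3 × 10^-11/7 = 1.2 × 10^-10 m
v = Zαc/n = 7·0.0073·3.0 × 10^8/4 = 3.8 × 10^6 m/s
T = 2πr/v = 2.0 × 10^-16 s = 200 as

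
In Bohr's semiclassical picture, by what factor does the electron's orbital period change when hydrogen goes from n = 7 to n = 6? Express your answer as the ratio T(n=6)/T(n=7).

216/343

T ∝ Z^-2 · n^3; with Z fixed, T ∝ n^3.
T(n=6)/T(n=7) = (6/7)^3 = 216/343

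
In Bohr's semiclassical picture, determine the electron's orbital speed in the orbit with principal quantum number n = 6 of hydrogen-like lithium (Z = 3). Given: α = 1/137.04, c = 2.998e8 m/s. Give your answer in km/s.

v_n = Zαc/n = 3 × 0.007297 × 2.998e8 / 6
    = 1094 km/s

1094 km/s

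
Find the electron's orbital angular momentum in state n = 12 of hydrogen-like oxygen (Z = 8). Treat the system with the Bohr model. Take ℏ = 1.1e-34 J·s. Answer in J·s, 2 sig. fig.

L_n = nℏ = 12 × 1.1e-34 = 1.3e-33 J·s

1.3e-33 J·s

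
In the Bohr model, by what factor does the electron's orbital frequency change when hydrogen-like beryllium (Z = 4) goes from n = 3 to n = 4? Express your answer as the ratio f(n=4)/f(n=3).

27/64

f ∝ Z^2 · n^-3; with Z fixed, f ∝ n^-3.
f(n=4)/f(n=3) = (4/3)^-3 = 27/64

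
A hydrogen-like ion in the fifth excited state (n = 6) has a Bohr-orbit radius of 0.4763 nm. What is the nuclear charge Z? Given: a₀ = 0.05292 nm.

r_n = n²a₀/Z ⇒ Z = n²a₀/r = 6² × 0.05292 / 0.4763 ≈ 4.00
Z = 4

4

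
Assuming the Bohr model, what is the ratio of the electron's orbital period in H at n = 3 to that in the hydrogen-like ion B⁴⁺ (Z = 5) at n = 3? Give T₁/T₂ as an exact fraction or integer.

25

T ∝ Z^-2 · n^3
T₁/T₂ = (1/5)^-2 · (3/3)^3 = 25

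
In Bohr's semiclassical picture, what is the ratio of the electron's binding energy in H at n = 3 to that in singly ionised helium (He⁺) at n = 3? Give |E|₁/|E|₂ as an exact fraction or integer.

|E| ∝ Z^2 · n^-2
|E|₁/|E|₂ = (1/2)^2 · (3/3)^-2 = 1/4

1/4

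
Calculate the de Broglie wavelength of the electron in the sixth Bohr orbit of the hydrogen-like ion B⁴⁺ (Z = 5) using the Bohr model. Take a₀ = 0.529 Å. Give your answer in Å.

3.99 Å

The Bohr quantisation condition is nλ = 2πr_n.
r_n = n²a₀/Z = 3.81 Å
λ = 2πr_n/n = 2π·3.81/6 = 3.99 Å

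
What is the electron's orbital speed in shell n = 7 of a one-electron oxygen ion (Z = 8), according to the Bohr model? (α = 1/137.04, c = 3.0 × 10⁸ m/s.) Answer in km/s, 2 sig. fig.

v_n = Zαc/n = 8 × 0.0073 × 3.0 × 10⁸ / 7
    = 2500 km/s

2500 km/s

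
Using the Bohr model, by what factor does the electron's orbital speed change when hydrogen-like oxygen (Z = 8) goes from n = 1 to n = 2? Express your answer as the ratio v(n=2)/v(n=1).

1/2

v ∝ Z^1 · n^-1; with Z fixed, v ∝ n^-1.
v(n=2)/v(n=1) = (2/1)^-1 = 1/2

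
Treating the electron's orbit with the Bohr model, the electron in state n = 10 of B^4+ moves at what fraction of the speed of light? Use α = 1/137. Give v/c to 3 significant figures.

0.00365

v_n = Zαc/n, so v/c = Zα/n = 5 × 0.00730 / 10 = 0.00365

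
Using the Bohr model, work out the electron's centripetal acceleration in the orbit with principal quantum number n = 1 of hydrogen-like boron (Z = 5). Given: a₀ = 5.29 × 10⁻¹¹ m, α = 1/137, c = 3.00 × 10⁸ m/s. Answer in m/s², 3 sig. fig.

1.13 × 10²⁵ m/s²

r = n²a₀/Z = 1.06 × 10⁻¹¹ m, v = Zαc/n = 1.09 × 10⁷ m/s
a = v²/r = (1.09 × 10⁷)² / 1.06 × 10⁻¹¹ = 1.13 × 10²⁵ m/s²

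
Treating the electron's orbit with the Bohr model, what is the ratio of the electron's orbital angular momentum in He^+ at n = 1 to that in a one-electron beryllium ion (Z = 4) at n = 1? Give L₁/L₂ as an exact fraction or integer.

L = nℏ is independent of Z.
L₁/L₂ = n₁/n₂ = 1/1 = 1

1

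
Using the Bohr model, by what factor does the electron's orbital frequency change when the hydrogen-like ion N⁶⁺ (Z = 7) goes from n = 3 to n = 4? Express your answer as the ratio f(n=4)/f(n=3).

f ∝ Z^2 · n^-3; with Z fixed, f ∝ n^-3.
f(n=4)/f(n=3) = (4/3)^-3 = 27/64

27/64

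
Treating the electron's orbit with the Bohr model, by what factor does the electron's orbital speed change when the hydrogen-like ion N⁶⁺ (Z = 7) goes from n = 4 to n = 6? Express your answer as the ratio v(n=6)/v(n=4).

v ∝ Z^1 · n^-1; with Z fixed, v ∝ n^-1.
v(n=6)/v(n=4) = (6/4)^-1 = 2/3

2/3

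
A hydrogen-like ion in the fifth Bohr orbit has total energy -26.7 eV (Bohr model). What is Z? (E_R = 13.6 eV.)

7

E_n = −E_R Z²/n² ⇒ Z² = −E_n n²/E_R = 26.7 × 5² / 13.6 ≈ 49.08
Z = 7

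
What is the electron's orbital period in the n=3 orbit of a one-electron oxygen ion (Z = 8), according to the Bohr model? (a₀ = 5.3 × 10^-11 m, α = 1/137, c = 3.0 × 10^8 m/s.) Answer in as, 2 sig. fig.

r = n²a₀/Z = 3²·5.3 × 10^-11/8 = 6.0 × 10^-11 m
v = Zαc/n = 8·0.0073·3.0 × 10^8/3 = 5.8 × 10^6 m/s
T = 2πr/v = 6.4 × 10^-17 s = 64 as

64 as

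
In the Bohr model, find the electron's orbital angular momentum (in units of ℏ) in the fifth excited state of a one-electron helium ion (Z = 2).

6

L_n = nℏ, so L/ℏ = n = 6.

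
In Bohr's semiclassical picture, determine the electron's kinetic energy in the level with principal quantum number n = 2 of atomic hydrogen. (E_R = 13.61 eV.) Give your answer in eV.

3.402 eV

For a Coulomb orbit the virial theorem gives K = −E_n.
E_n = −E_R·Z²/n², so K = E_R·Z²/n² = 13.61 × 1²/2² = 3.402 eV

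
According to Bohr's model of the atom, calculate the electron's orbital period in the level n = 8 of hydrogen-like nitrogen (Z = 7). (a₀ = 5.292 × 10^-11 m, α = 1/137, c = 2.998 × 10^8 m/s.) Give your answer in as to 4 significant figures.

r = n²a₀/Z = 8²·5.292 × 10^-11/7 = 4.838 × 10^-10 m
v = Zαc/n = 7·0.007299·2.998 × 10^8/8 = 1.915 × 10^6 m/s
T = 2πr/v = 1.588 × 10^-15 s = 1588 as

1588 as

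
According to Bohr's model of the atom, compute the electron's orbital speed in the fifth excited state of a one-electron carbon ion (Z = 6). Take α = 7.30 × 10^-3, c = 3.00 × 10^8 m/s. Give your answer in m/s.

2.19 × 10^6 m/s

v_n = Zαc/n = 6 × 0.00730 × 3.00 × 10^8 / 6
    = 2.19 × 10^6 m/s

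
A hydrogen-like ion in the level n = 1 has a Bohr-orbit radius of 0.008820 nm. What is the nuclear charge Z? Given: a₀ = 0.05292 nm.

r_n = n²a₀/Z ⇒ Z = n²a₀/r = 1² × 0.05292 / 0.008820 ≈ 6.00
Z = 6

6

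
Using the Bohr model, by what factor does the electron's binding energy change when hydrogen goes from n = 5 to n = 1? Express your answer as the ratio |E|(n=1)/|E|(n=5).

|E| ∝ Z^2 · n^-2; with Z fixed, |E| ∝ n^-2.
|E|(n=1)/|E|(n=5) = (1/5)^-2 = 25

25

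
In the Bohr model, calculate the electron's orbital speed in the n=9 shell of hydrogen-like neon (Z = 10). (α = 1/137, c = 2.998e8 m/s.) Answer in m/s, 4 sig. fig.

2.431e6 m/s

v_n = Zαc/n = 10 × 0.007299 × 2.998e8 / 9
    = 2.431e6 m/s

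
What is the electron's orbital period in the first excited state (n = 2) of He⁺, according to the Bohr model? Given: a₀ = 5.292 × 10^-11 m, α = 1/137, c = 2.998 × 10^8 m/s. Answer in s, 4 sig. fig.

3.039 × 10^-16 s

r = n²a₀/Z = 2²·5.292 × 10^-11/2 = 1.058 × 10^-10 m
v = Zαc/n = 2·0.007299·2.998 × 10^8/2 = 2.188 × 10^6 m/s
T = 2πr/v = 3.039 × 10^-16 s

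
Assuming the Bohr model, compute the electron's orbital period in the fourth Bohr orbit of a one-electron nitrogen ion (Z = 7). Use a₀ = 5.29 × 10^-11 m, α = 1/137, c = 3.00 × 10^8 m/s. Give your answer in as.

r = n²a₀/Z = 4²·5.29 × 10^-11/7 = 1.21 × 10^-10 m
v = Zαc/n = 7·0.00730·3.00 × 10^8/4 = 3.83 × 10^6 m/s
T = 2πr/v = 1.98 × 10^-16 s = 198 as

198 as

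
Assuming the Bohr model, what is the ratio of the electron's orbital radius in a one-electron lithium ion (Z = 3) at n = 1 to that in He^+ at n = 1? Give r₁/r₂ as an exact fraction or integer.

2/3

r ∝ Z^-1 · n^2
r₁/r₂ = (3/2)^-1 · (1/1)^2 = 2/3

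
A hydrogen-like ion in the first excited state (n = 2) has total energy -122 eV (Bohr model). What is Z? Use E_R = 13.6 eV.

6

E_n = −E_R Z²/n² ⇒ Z² = −E_n n²/E_R = 122 × 2² / 13.6 ≈ 35.88
Z = 6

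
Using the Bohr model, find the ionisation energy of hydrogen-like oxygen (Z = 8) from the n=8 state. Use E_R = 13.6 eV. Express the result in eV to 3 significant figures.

E_n = −E_R·Z²/n² = −13.6 × 8²/8² eV = -13.6 eV
Ionisation energy = −E_n = 13.6 eV

13.6 eV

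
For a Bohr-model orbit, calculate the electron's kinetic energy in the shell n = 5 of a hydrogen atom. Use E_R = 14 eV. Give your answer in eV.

For a Coulomb orbit the virial theorem gives K = −E_n.
E_n = −E_R·Z²/n², so K = E_R·Z²/n² = 14 × 1²/5² = 0.56 eV

0.56 eV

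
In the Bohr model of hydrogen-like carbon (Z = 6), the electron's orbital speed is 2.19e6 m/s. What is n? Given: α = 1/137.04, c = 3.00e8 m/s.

v_n = Zαc/n ⇒ n = Zαc/v = 6 × 0.00730 × 3.00e8 / 2.19e6 ≈ 6.00
n = 6

6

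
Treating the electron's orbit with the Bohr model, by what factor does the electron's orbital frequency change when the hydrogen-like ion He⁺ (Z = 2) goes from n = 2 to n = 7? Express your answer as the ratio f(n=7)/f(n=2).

f ∝ Z^2 · n^-3; with Z fixed, f ∝ n^-3.
f(n=7)/f(n=2) = (7/2)^-3 = 8/343

8/343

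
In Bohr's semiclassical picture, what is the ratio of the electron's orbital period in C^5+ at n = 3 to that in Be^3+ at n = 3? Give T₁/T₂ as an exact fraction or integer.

4/9

T ∝ Z^-2 · n^3
T₁/T₂ = (6/4)^-2 · (3/3)^3 = 4/9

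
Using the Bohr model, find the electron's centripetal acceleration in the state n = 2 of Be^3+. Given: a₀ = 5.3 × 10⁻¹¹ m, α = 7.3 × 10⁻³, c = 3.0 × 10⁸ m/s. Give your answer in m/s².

3.6 × 10²³ m/s²

r = n²a₀/Z = 5.3 × 10⁻¹¹ m, v = Zαc/n = 4.4 × 10⁶ m/s
a = v²/r = (4.4 × 10⁶)² / 5.3 × 10⁻¹¹ = 3.6 × 10²³ m/s²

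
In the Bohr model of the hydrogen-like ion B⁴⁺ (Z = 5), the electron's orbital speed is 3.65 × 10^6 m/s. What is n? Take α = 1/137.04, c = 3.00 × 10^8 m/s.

3

v_n = Zαc/n ⇒ n = Zαc/v = 5 × 0.00730 × 3.00 × 10^8 / 3.65 × 10^6 ≈ 3.00
n = 3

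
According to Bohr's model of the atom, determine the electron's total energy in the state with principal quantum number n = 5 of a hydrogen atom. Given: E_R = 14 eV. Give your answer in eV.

E_n = −E_R·Z²/n² = −14 × 1²/5² = -0.56 eV

-0.56 eV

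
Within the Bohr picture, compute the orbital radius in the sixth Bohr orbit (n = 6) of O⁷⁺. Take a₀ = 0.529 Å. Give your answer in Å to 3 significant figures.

r_n = n²a₀/Z = 6² × 0.529 / 8
    = 36 × 0.529 / 8 = 2.38 Å

2.38 Å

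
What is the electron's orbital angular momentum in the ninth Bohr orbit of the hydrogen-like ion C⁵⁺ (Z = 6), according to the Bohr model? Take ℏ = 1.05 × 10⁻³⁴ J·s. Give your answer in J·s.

9.45 × 10⁻³⁴ J·s

L_n = nℏ = 9 × 1.05 × 10⁻³⁴ = 9.45 × 10⁻³⁴ J·s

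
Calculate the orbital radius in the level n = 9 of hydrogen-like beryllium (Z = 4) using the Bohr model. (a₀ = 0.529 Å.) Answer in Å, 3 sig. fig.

10.7 Å

r_n = n²a₀/Z = 9² × 0.529 / 4
    = 81 × 0.529 / 4 = 10.7 Å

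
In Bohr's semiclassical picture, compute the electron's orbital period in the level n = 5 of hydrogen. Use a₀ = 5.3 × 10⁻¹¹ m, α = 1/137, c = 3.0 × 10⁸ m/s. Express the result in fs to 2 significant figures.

19 fs

r = n²a₀/Z = 5²·5.3 × 10⁻¹¹/1 = 1.3 × 10⁻⁹ m
v = Zαc/n = 1·0.0073·3.0 × 10⁸/5 = 4.4 × 10⁵ m/s
T = 2πr/v = 1.9 × 10⁻¹⁴ s = 19 fs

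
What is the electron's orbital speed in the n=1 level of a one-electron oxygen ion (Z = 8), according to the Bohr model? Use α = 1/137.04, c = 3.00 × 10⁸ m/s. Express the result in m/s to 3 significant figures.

v_n = Zαc/n = 8 × 0.00730 × 3.00 × 10⁸ / 1
    = 1.75 × 10⁷ m/s

1.75 × 10⁷ m/s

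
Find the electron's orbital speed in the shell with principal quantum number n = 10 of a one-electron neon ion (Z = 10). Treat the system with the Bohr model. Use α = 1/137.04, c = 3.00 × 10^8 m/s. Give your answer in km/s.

v_n = Zαc/n = 10 × 0.00730 × 3.00 × 10^8 / 10
    = 2190 km/s

2190 km/s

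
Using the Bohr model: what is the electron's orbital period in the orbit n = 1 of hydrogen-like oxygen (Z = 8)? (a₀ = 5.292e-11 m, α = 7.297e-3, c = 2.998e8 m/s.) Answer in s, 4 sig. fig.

r = n²a₀/Z = 1²·5.292e-11/8 = 6.615e-12 m
v = Zαc/n = 8·0.007297·2.998e8/1 = 1.750e7 m/s
T = 2πr/v = 2.375e-18 s

2.375e-18 s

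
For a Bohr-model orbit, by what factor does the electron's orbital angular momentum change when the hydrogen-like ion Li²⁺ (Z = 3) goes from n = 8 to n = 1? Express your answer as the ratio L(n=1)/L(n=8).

L = nℏ depends only on n, so L ∝ n.
L(n=1)/L(n=8) = (1/8)^1 = 1/8

1/8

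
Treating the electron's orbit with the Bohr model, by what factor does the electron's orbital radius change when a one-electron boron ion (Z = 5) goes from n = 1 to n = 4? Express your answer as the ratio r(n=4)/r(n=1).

16

r ∝ Z^-1 · n^2; with Z fixed, r ∝ n^2.
r(n=4)/r(n=1) = (4/1)^2 = 16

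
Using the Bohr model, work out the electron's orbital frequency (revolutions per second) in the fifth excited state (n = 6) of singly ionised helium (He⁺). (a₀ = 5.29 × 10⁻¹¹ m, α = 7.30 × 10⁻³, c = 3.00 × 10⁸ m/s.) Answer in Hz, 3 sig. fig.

r = n²a₀/Z = 9.52 × 10⁻¹⁰ m, v = Zαc/n = 7.30 × 10⁵ m/s
f = v/(2πr) = 1.22 × 10¹⁴ Hz

1.22 × 10¹⁴ Hz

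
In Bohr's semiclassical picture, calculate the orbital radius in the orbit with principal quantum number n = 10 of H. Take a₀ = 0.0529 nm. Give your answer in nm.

5.29 nm

r_n = n²a₀/Z = 10² × 0.0529 / 1
    = 100 × 0.0529 / 1 = 5.29 nm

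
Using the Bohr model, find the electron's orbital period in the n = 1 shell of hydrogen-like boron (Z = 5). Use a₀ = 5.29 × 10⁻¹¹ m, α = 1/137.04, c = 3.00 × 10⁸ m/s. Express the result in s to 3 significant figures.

6.07 × 10⁻¹⁸ s

r = n²a₀/Z = 1²·5.29 × 10⁻¹¹/5 = 1.06 × 10⁻¹¹ m
v = Zαc/n = 5·0.00730·3.00 × 10⁸/1 = 1.09 × 10⁷ m/s
T = 2πr/v = 6.07 × 10⁻¹⁸ s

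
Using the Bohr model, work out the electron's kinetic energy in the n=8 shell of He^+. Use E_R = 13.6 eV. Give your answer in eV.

For a Coulomb orbit the virial theorem gives K = −E_n.
E_n = −E_R·Z²/n², so K = E_R·Z²/n² = 13.6 × 2²/8² = 0.850 eV

0.850 eV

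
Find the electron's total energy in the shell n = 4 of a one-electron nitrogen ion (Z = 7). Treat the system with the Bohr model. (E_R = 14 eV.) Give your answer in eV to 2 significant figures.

E_n = −E_R·Z²/n² = −14 × 7²/4² = -43 eV

-43 eV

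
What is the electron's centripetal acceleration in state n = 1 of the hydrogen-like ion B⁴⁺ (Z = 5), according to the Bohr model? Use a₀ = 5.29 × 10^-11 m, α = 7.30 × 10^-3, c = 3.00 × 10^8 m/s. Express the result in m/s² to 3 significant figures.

r = n²a₀/Z = 1.06 × 10^-11 m, v = Zαc/n = 1.09 × 10^7 m/s
a = v²/r = (1.09 × 10^7)² / 1.06 × 10^-11 = 1.13 × 10^25 m/s²

1.13 × 10^25 m/s²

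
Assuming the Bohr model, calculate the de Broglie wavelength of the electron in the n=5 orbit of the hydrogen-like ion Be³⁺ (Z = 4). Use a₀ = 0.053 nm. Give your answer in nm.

0.42 nm

The Bohr quantisation condition is nλ = 2πr_n.
r_n = n²a₀/Z = 0.33 nm
λ = 2πr_n/n = 2π·0.33/5 = 0.42 nm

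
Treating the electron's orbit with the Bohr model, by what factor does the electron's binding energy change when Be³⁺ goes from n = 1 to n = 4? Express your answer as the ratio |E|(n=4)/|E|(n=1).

1/16

|E| ∝ Z^2 · n^-2; with Z fixed, |E| ∝ n^-2.
|E|(n=4)/|E|(n=1) = (4/1)^-2 = 1/16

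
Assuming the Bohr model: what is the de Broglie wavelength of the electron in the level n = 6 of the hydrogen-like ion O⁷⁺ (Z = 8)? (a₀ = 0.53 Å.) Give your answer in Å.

The Bohr quantisation condition is nλ = 2πr_n.
r_n = n²a₀/Z = 2.4 Å
λ = 2πr_n/n = 2π·2.4/6 = 2.5 Å

2.5 Å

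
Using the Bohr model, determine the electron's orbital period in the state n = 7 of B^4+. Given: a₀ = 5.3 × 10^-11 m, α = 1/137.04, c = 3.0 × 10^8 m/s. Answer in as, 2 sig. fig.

2100 as

r = n²a₀/Z = 7²·5.3 × 10^-11/5 = 5.2 × 10^-10 m
v = Zαc/n = 5·0.0073·3.0 × 10^8/7 = 1.6 × 10^6 m/s
T = 2πr/v = 2.1 × 10^-15 s = 2100 as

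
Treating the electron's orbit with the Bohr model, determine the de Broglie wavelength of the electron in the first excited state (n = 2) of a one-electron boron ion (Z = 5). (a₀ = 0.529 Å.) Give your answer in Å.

The Bohr quantisation condition is nλ = 2πr_n.
r_n = n²a₀/Z = 0.423 Å
λ = 2πr_n/n = 2π·0.423/2 = 1.33 Å

1.33 Å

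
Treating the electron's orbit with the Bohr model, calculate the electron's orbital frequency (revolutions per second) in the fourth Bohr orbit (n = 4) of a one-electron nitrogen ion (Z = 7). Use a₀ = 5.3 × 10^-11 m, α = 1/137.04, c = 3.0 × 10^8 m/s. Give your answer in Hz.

5.0 × 10^15 Hz

r = n²a₀/Z = 1.2 × 10^-10 m, v = Zαc/n = 3.8 × 10^6 m/s
f = v/(2πr) = 5.0 × 10^15 Hz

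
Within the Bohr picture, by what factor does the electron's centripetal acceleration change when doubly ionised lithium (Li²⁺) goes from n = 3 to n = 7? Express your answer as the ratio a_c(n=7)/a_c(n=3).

a_c ∝ Z^3 · n^-4; with Z fixed, a_c ∝ n^-4.
a_c(n=7)/a_c(n=3) = (7/3)^-4 = 81/2401

81/2401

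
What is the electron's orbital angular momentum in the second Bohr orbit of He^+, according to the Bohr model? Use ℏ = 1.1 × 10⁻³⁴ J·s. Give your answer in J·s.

L_n = nℏ = 2 × 1.1 × 10⁻³⁴ = 2.2 × 10⁻³⁴ J·s

2.2 × 10⁻³⁴ J·s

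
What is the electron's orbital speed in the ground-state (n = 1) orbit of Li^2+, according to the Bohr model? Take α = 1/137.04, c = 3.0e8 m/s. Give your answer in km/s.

v_n = Zαc/n = 3 × 0.0073 × 3.0e8 / 1
    = 6600 km/s

6600 km/s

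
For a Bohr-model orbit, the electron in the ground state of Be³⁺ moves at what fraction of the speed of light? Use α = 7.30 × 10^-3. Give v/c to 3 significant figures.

v_n = Zαc/n, so v/c = Zα/n = 4 × 0.00730 / 1 = 0.0292

0.0292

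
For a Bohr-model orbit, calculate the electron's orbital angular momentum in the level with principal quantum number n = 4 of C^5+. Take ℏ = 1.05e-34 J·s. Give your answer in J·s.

L_n = nℏ = 4 × 1.05e-34 = 4.20e-34 J·s

4.20e-34 J·s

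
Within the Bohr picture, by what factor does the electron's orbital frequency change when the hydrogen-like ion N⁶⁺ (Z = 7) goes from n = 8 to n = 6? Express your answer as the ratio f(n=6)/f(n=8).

f ∝ Z^2 · n^-3; with Z fixed, f ∝ n^-3.
f(n=6)/f(n=8) = (6/8)^-3 = 64/27

64/27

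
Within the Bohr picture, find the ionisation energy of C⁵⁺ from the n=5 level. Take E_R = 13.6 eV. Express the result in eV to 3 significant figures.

E_n = −E_R·Z²/n² = −13.6 × 6²/5² eV = -19.6 eV
Ionisation energy = −E_n = 19.6 eV

19.6 eV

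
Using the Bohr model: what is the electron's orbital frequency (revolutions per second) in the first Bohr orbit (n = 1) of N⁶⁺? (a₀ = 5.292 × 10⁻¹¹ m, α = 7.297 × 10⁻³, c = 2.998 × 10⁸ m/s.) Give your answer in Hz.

3.224 × 10¹⁷ Hz

r = n²a₀/Z = 7.560 × 10⁻¹² m, v = Zαc/n = 1.531 × 10⁷ m/s
f = v/(2πr) = 3.224 × 10¹⁷ Hz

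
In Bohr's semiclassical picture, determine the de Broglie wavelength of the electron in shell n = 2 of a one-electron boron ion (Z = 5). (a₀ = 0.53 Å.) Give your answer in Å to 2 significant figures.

1.3 Å

The Bohr quantisation condition is nλ = 2πr_n.
r_n = n²a₀/Z = 0.42 Å
λ = 2πr_n/n = 2π·0.42/2 = 1.3 Å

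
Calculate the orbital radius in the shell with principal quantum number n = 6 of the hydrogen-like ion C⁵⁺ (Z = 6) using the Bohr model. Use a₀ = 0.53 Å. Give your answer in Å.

3.2 Å

r_n = n²a₀/Z = 6² × 0.53 / 6
    = 36 × 0.53 / 6 = 3.2 Å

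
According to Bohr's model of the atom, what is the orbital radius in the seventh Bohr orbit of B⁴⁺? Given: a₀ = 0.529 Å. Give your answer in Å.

r_n = n²a₀/Z = 7² × 0.529 / 5
    = 49 × 0.529 / 5 = 5.18 Å

5.18 Å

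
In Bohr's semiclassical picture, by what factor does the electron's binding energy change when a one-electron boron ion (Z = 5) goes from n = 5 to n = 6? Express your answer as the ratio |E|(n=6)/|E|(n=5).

|E| ∝ Z^2 · n^-2; with Z fixed, |E| ∝ n^-2.
|E|(n=6)/|E|(n=5) = (6/5)^-2 = 25/36

25/36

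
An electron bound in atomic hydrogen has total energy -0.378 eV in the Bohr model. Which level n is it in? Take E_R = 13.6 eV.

6

E_n = −E_R Z²/n² ⇒ n² = E_R Z²/(−E_n) = 13.6 × 1² / 0.378 ≈ 35.98
n = 6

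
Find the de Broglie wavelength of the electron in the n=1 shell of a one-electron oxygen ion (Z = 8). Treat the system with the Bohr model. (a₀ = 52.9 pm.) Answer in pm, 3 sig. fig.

41.5 pm

The Bohr quantisation condition is nλ = 2πr_n.
r_n = n²a₀/Z = 6.61 pm
λ = 2πr_n/n = 2π·6.61/1 = 41.5 pm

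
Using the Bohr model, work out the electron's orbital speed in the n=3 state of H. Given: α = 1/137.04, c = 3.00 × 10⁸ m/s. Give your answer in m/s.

v_n = Zαc/n = 1 × 0.00730 × 3.00 × 10⁸ / 3
    = 7.30 × 10⁵ m/s

7.30 × 10⁵ m/s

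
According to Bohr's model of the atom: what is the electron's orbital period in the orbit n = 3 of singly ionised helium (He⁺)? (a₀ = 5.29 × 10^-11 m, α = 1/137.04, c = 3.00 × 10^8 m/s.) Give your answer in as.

r = n²a₀/Z = 3²·5.29 × 10^-11/2 = 2.38 × 10^-10 m
v = Zαc/n = 2·0.00730·3.00 × 10^8/3 = 1.46 × 10^6 m/s
T = 2πr/v = 1.02 × 10^-15 s = 1020 as

1020 as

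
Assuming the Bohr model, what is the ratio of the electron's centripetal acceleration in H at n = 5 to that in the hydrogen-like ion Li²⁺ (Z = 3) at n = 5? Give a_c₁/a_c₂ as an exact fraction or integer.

1/27

a_c ∝ Z^3 · n^-4
a_c₁/a_c₂ = (1/3)^3 · (5/5)^-4 = 1/27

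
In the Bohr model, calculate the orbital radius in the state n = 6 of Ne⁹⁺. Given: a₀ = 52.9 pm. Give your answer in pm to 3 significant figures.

r_n = n²a₀/Z = 6² × 52.9 / 10
    = 36 × 52.9 / 10 = 190 pm

190 pm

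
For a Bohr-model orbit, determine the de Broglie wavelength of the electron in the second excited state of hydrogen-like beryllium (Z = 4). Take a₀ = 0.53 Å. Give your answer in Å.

2.5 Å

The Bohr quantisation condition is nλ = 2πr_n.
r_n = n²a₀/Z = 1.2 Å
λ = 2πr_n/n = 2π·1.2/3 = 2.5 Å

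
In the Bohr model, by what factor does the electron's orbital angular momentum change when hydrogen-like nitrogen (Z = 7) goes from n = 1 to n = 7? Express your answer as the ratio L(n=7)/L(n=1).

L = nℏ depends only on n, so L ∝ n.
L(n=7)/L(n=1) = (7/1)^1 = 7

7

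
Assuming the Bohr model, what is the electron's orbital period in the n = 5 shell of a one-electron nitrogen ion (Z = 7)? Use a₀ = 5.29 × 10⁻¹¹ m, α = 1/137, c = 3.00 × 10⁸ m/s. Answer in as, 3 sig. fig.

r = n²a₀/Z = 5²·5.29 × 10⁻¹¹/7 = 1.89 × 10⁻¹⁰ m
v = Zαc/n = 7·0.00730·3.00 × 10⁸/5 = 3.07 × 10⁶ m/s
T = 2πr/v = 3.87 × 10⁻¹⁶ s = 387 as

387 as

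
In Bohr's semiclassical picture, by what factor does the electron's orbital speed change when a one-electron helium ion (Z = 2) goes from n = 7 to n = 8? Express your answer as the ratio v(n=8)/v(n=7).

v ∝ Z^1 · n^-1; with Z fixed, v ∝ n^-1.
v(n=8)/v(n=7) = (8/7)^-1 = 7/8

7/8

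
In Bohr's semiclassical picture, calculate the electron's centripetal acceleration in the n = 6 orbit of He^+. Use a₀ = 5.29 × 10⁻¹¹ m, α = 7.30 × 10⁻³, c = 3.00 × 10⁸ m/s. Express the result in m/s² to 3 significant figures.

r = n²a₀/Z = 9.52 × 10⁻¹⁰ m, v = Zαc/n = 7.30 × 10⁵ m/s
a = v²/r = (7.30 × 10⁵)² / 9.52 × 10⁻¹⁰ = 5.60 × 10²⁰ m/s²

5.60 × 10²⁰ m/s²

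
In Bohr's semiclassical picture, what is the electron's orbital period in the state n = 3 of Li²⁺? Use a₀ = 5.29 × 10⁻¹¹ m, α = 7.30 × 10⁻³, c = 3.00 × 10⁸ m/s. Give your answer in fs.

r = n²a₀/Z = 3²·5.29 × 10⁻¹¹/3 = 1.59 × 10⁻¹⁰ m
v = Zαc/n = 3·0.00730·3.00 × 10⁸/3 = 2.19 × 10⁶ m/s
T = 2πr/v = 4.55 × 10⁻¹⁶ s = 0.455 fs

0.455 fs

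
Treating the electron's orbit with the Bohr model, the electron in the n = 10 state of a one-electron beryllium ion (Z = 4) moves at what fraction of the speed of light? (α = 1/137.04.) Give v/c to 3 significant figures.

v_n = Zαc/n, so v/c = Zα/n = 4 × 0.00730 / 10 = 0.00292

0.00292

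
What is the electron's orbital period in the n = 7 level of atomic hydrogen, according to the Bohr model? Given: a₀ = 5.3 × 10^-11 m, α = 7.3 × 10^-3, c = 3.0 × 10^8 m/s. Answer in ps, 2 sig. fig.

r = n²a₀/Z = 7²·5.3 × 10^-11/1 = 2.6 × 10^-9 m
v = Zαc/n = 1·0.0073·3.0 × 10^8/7 = 3.1 × 10^5 m/s
T = 2πr/v = 5.2 × 10^-14 s = 0.052 ps

0.052 ps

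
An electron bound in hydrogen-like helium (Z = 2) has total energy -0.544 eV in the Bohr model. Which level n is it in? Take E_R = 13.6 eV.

E_n = −E_R Z²/n² ⇒ n² = E_R Z²/(−E_n) = 13.6 × 2² / 0.544 ≈ 100.00
n = 10

10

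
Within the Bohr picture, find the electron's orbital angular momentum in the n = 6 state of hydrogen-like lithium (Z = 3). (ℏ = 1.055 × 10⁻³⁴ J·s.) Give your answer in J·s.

6.330 × 10⁻³⁴ J·s

L_n = nℏ = 6 × 1.055 × 10⁻³⁴ = 6.330 × 10⁻³⁴ J·s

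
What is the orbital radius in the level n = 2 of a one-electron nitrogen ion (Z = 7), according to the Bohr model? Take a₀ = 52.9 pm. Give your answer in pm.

30.2 pm

r_n = n²a₀/Z = 2² × 52.9 / 7
    = 4 × 52.9 / 7 = 30.2 pm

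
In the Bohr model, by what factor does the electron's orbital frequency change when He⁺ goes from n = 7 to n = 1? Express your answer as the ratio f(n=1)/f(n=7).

343

f ∝ Z^2 · n^-3; with Z fixed, f ∝ n^-3.
f(n=1)/f(n=7) = (1/7)^-3 = 343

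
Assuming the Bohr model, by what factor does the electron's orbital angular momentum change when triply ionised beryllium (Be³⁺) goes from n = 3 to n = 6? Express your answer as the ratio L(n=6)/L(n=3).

2

L = nℏ depends only on n, so L ∝ n.
L(n=6)/L(n=3) = (6/3)^1 = 2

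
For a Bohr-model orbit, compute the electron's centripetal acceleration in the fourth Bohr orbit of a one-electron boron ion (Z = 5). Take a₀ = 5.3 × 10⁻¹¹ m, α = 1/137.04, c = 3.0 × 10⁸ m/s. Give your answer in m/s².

r = n²a₀/Z = 1.7 × 10⁻¹⁰ m, v = Zαc/n = 2.7 × 10⁶ m/s
a = v²/r = (2.7 × 10⁶)² / 1.7 × 10⁻¹⁰ = 4.4 × 10²² m/s²

4.4 × 10²² m/s²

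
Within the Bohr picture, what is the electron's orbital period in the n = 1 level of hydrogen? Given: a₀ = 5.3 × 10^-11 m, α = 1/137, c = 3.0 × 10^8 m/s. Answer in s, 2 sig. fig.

r = n²a₀/Z = 1²·5.3 × 10^-11/1 = 5.3 × 10^-11 m
v = Zαc/n = 1·0.0073·3.0 × 10^8/1 = 2.2 × 10^6 m/s
T = 2πr/v = 1.5 × 10^-16 s

1.5 × 10^-16 s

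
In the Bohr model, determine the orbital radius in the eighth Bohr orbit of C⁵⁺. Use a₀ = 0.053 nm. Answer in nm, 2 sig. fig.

r_n = n²a₀/Z = 8² × 0.053 / 6
    = 64 × 0.053 / 6 = 0.57 nm

0.57 nm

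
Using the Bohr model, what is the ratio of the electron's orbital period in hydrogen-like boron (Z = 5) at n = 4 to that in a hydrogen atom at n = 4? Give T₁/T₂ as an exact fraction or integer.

1/25

T ∝ Z^-2 · n^3
T₁/T₂ = (5/1)^-2 · (4/4)^3 = 1/25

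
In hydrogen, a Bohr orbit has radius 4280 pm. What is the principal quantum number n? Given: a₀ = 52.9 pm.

9

r_n = n²a₀/Z ⇒ n² = rZ/a₀ = 4280 × 1 / 52.9 ≈ 80.91
n = 9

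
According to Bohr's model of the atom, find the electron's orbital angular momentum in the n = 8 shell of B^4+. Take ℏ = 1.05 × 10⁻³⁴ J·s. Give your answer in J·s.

8.40 × 10⁻³⁴ J·s

L_n = nℏ = 8 × 1.05 × 10⁻³⁴ = 8.40 × 10⁻³⁴ J·s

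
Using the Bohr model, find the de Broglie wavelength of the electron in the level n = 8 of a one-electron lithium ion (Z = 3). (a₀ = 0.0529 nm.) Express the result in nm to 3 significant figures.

The Bohr quantisation condition is nλ = 2πr_n.
r_n = n²a₀/Z = 1.13 nm
λ = 2πr_n/n = 2π·1.13/8 = 0.886 nm

0.886 nm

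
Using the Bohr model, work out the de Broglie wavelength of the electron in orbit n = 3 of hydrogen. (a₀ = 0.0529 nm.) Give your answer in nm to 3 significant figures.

The Bohr quantisation condition is nλ = 2πr_n.
r_n = n²a₀/Z = 0.476 nm
λ = 2πr_n/n = 2π·0.476/3 = 0.997 nm

0.997 nm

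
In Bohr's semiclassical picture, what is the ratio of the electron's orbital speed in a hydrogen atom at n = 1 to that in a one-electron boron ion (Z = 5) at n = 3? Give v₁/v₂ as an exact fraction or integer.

v ∝ Z^1 · n^-1
v₁/v₂ = (1/5)^1 · (1/3)^-1 = 3/5

3/5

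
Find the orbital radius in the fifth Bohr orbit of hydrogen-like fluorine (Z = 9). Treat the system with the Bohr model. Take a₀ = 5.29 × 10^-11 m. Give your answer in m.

r_n = n²a₀/Z = 5² × 5.29 × 10^-11 / 9
    = 25 × 5.29 × 10^-11 / 9 = 1.47 × 10^-10 m

1.47 × 10^-10 m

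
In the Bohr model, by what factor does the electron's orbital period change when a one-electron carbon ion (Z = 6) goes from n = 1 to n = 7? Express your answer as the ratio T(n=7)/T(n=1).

T ∝ Z^-2 · n^3; with Z fixed, T ∝ n^3.
T(n=7)/T(n=1) = (7/1)^3 = 343

343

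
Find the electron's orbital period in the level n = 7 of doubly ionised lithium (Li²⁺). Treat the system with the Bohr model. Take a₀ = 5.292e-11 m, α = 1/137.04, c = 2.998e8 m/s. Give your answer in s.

r = n²a₀/Z = 7²·5.292e-11/3 = 8.644e-10 m
v = Zαc/n = 3·0.007297·2.998e8/7 = 9.376e5 m/s
T = 2πr/v = 5.793e-15 s

5.793e-15 s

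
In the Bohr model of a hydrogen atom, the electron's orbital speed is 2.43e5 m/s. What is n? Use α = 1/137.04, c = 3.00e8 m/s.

v_n = Zαc/n ⇒ n = Zαc/v = 1 × 0.00730 × 3.00e8 / 2.43e5 ≈ 9.01
n = 9

9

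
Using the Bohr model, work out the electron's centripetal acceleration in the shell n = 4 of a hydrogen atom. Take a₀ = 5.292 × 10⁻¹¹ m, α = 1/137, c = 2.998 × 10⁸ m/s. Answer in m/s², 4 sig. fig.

r = n²a₀/Z = 8.467 × 10⁻¹⁰ m, v = Zαc/n = 5.471 × 10⁵ m/s
a = v²/r = (5.471 × 10⁵)² / 8.467 × 10⁻¹⁰ = 3.535 × 10²⁰ m/s²

3.535 × 10²⁰ m/s²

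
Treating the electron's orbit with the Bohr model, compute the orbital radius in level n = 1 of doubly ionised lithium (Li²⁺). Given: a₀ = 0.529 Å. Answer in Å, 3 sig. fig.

0.176 Å

r_n = n²a₀/Z = 1² × 0.529 / 3
    = 1 × 0.529 / 3 = 0.176 Å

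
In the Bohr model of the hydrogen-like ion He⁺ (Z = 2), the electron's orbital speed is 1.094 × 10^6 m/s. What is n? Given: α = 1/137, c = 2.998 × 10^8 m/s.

v_n = Zαc/n ⇒ n = Zαc/v = 2 × 0.007299 × 2.998 × 10^8 / 1.094 × 10^6 ≈ 4.00
n = 4

4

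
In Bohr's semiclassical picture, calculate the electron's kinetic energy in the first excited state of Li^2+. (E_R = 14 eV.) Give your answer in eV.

32 eV

For a Coulomb orbit the virial theorem gives K = −E_n.
E_n = −E_R·Z²/n², so K = E_R·Z²/n² = 14 × 3²/2² = 32 eV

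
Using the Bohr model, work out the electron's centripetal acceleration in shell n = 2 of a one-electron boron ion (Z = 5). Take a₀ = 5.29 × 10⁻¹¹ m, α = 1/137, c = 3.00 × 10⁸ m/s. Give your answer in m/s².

r = n²a₀/Z = 4.23 × 10⁻¹¹ m, v = Zαc/n = 5.47 × 10⁶ m/s
a = v²/r = (5.47 × 10⁶)² / 4.23 × 10⁻¹¹ = 7.08 × 10²³ m/s²

7.08 × 10²³ m/s²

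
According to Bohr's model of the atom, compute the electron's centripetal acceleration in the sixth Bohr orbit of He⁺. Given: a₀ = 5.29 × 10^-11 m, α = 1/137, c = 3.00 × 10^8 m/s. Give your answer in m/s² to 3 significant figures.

5.60 × 10^20 m/s²

r = n²a₀/Z = 9.52 × 10^-10 m, v = Zαc/n = 7.30 × 10^5 m/s
a = v²/r = (7.30 × 10^5)² / 9.52 × 10^-10 = 5.60 × 10^20 m/s²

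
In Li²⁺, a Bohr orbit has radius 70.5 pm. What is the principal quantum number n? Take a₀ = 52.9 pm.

r_n = n²a₀/Z ⇒ n² = rZ/a₀ = 70.5 × 3 / 52.9 ≈ 4.00
n = 2

2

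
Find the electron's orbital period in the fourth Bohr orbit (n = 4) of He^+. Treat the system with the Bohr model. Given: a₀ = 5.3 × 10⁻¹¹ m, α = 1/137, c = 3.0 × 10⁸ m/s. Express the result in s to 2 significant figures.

r = n²a₀/Z = 4²·5.3 × 10⁻¹¹/2 = 4.2 × 10⁻¹⁰ m
v = Zαc/n = 2·0.0073·3.0 × 10⁸/4 = 1.1 × 10⁶ m/s
T = 2πr/v = 2.4 × 10⁻¹⁵ s

2.4 × 10⁻¹⁵ s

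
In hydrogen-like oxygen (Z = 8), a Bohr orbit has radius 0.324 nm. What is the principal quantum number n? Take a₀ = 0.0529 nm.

7

r_n = n²a₀/Z ⇒ n² = rZ/a₀ = 0.324 × 8 / 0.0529 ≈ 49.00
n = 7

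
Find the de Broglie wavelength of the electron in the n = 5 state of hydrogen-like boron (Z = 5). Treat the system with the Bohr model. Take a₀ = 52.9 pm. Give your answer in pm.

The Bohr quantisation condition is nλ = 2πr_n.
r_n = n²a₀/Z = 264 pm
λ = 2πr_n/n = 2π·264/5 = 332 pm

332 pm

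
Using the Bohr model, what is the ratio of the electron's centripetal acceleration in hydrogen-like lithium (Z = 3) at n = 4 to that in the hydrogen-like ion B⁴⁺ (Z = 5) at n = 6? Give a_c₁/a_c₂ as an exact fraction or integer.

2187/2000

a_c ∝ Z^3 · n^-4
a_c₁/a_c₂ = (3/5)^3 · (4/6)^-4 = 2187/2000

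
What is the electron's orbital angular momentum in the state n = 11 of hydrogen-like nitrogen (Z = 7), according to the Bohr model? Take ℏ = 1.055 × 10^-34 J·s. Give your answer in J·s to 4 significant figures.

L_n = nℏ = 11 × 1.055 × 10^-34 = 1.160 × 10^-33 J·s

1.160 × 10^-33 J·s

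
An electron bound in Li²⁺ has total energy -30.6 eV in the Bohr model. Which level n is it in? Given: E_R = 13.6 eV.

2

E_n = −E_R Z²/n² ⇒ n² = E_R Z²/(−E_n) = 13.6 × 3² / 30.6 ≈ 4.00
n = 2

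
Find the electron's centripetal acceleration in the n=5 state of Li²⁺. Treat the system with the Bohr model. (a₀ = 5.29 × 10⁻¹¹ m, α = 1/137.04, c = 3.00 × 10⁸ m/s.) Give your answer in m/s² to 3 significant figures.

3.91 × 10²¹ m/s²

r = n²a₀/Z = 4.41 × 10⁻¹⁰ m, v = Zαc/n = 1.31 × 10⁶ m/s
a = v²/r = (1.31 × 10⁶)² / 4.41 × 10⁻¹⁰ = 3.91 × 10²¹ m/s²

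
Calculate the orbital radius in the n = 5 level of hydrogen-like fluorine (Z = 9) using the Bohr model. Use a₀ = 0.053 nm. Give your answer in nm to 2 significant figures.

0.15 nm

r_n = n²a₀/Z = 5² × 0.053 / 9
    = 25 × 0.053 / 9 = 0.15 nm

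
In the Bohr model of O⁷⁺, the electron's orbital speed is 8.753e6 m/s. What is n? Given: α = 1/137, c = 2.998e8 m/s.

v_n = Zαc/n ⇒ n = Zαc/v = 8 × 0.007299 × 2.998e8 / 8.753e6 ≈ 2.00
n = 2

2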